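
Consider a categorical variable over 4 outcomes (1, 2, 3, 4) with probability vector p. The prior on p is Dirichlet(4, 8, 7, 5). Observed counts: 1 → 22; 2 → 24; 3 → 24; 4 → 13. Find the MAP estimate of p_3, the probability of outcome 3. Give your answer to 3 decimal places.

The posterior is Dirichlet(αᵢ + nᵢ) = Dirichlet(26, 32, 31, 18).
For a Dirichlet(a₁,…,a_K) with all aᵢ > 1, the mode has j-th component (aⱼ − 1)/(Σaᵢ − K).
Here Σaᵢ = 107 and K = 4, so p_3 = (31 − 1)/(107 − 4) = 30/103 ≈ 0.291.

MAP estimate: 0.291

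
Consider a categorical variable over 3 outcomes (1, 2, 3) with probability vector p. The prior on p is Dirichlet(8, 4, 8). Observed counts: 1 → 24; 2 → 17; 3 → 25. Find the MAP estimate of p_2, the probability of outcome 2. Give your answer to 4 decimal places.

The posterior is Dirichlet(αᵢ + nᵢ) = Dirichlet(32, 21, 33).
For a Dirichlet(a₁,…,a_K) with all aᵢ > 1, the mode has j-th component (aⱼ − 1)/(Σaᵢ − K).
Here Σaᵢ = 86 and K = 3, so p_2 = (21 − 1)/(86 − 3) = 20/83 ≈ 0.2410.

MAP estimate: 0.2410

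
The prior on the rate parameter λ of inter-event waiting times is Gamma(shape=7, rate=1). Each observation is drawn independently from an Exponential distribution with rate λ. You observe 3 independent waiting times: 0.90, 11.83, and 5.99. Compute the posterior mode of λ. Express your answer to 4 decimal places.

The Exponential(rate=λ) likelihood is ∝ λ^n e^(−λΣtᵢ). Here n = 3 and Σtᵢ = 0.90 + 11.83 + 5.99 = 18.72.
Posterior ∝ λ^6e^(−1λ) · λ^3e^(−18.72λ) = λ^9e^(−19.72λ), i.e. Gamma(10, 19.72).
Mode = (a−1)/b = 9/19.72 ≈ 0.4564.

λ̂_MAP = 0.4564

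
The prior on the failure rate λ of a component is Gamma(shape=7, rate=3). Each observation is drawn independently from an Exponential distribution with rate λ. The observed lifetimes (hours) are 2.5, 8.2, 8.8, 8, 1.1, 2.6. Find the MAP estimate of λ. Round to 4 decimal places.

λ̂_MAP = 0.3509

The Exponential(rate=λ) likelihood is ∝ λ^n e^(−λΣtᵢ). Here n = 6 and Σtᵢ = 2.5 + 8.2 + 8.8 + 8 + 1.1 + 2.6 = 31.2.
Posterior ∝ λ^6e^(−3λ) · λ^6e^(−31.2λ) = λ^12e^(−34.2λ), i.e. Gamma(13, 34.2).
Mode = (a−1)/b = 12/34.2 ≈ 0.3509.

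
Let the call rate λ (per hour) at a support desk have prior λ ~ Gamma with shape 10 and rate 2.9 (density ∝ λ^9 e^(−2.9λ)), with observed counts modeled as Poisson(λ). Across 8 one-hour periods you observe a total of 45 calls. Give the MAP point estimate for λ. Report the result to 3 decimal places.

Σxᵢ = 45, n = 8.
Posterior ∝ λ^9e^(−2.9λ) · λ^45e^(−8λ) = λ^54e^(−10.9λ), i.e. Gamma(shape=55, rate=10.9).
The mode of a Gamma(a, b) with a ≥ 1 (shape–rate) is (a−1)/b = 54/10.9 ≈ 4.954.

λ̂_MAP = 4.954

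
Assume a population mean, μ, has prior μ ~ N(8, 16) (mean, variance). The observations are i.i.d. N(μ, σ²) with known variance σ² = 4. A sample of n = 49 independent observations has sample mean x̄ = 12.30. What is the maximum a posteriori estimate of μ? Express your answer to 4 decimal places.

μ̂_MAP = 12.2782

n = 49, x̄ = 12.30.
For a Normal prior and Normal likelihood with known variance, the posterior is Normal; its mode equals its mean, the precision-weighted average.
Prior precision 1/σ₀² = 1/16 = 0.0625; data precision n/σ² = 49/4 = 12.25.
μ̂ = (0.0625·8 + 12.25·12.3) / (0.0625 + 12.25) = 151.175/12.3125 = 12094/985 ≈ 12.2782.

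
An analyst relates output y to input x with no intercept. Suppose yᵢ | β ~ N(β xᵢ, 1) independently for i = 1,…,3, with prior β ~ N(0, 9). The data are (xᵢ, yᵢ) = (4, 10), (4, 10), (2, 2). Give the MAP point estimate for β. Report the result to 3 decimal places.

log p(β | y) = −Σ(yᵢ − βxᵢ)²/(2·1) − β²/(2·9) + const.
Setting the derivative to zero: Σxᵢ(yᵢ − βxᵢ)/1 − β/9 = 0, so β = Σxᵢyᵢ / (Σxᵢ² + σ²/τ²).
Σxᵢyᵢ = 4·10 + 4·10 + 2·2 = 84; Σxᵢ² = 36; σ²/τ² = 1/9.
β̂_MAP = 84 / (36 + 1/9) = 84/(325/9) = 756/325 ≈ 2.326.

β̂_MAP = 2.326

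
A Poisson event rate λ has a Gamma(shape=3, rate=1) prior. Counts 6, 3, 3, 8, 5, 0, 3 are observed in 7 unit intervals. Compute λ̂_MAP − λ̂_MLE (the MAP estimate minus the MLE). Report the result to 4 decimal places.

MAP − MLE = -0.2500

Σxᵢ = 28. Posterior is Gamma(31, 8); MAP = (31−1)/8 = 30/8 ≈ 3.75000.
MLE = x̄ = 28/7 ≈ 4.00000.
Difference = 30/8 − 28/7 = -1/4 ≈ -0.2500.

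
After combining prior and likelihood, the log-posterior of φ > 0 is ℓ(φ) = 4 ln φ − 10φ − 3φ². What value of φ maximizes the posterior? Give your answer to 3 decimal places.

ℓ'(φ) = 4/φ − 10 − 6φ. Setting this to zero and multiplying by φ: 6φ² + 10φ − 4 = 0.
φ = (−10 + √(10² + 4·6·4)) / (2·6) = (−10 + √196) / 12 = (−10 + 14)/12 = 1/3.
ℓ''(φ) = −4/φ² − 6 < 0, confirming a maximum.

φ̂_MAP = 0.333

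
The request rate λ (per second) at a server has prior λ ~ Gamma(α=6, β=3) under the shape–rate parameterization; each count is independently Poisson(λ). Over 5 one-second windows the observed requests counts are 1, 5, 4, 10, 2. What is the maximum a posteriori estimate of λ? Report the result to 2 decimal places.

Σxᵢ = 1+5+4+10+2 = 22, with n = 5.
Posterior ∝ λ^5e^(−3λ) · λ^22e^(−5λ) = λ^27e^(−8λ), i.e. Gamma(shape=28, rate=8).
The mode of a Gamma(a, b) with a ≥ 1 (shape–rate) is (a−1)/b = 27/8 ≈ 3.38.

λ̂_MAP = 3.38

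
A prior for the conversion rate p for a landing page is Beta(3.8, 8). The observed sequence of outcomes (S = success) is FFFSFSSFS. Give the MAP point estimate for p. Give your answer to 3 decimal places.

p̂_MAP = 0.362

Prior: Beta(3.8, 8).
Data: 4 successes in 9 trials (from the sequence). The binomial likelihood contributes p^4(1−p)^5, so the posterior is Beta(3.8+4, 8+5) = Beta(7.8, 13).
For Beta(a, b) with a, b > 1 the mode is (a−1)/(a+b−2) = 6.8/18.8 ≈ 0.362.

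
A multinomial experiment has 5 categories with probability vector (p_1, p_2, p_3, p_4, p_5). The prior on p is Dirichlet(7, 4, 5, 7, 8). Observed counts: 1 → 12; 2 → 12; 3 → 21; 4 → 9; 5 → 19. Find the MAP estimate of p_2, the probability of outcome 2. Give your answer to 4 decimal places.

The posterior is Dirichlet(αᵢ + nᵢ) = Dirichlet(19, 16, 26, 16, 27).
For a Dirichlet(a₁,…,a_K) with all aᵢ > 1, the mode has j-th component (aⱼ − 1)/(Σaᵢ − K).
Here Σaᵢ = 104 and K = 5, so p_2 = (16 − 1)/(104 − 5) = 15/99 ≈ 0.1515.

MAP estimate: 0.1515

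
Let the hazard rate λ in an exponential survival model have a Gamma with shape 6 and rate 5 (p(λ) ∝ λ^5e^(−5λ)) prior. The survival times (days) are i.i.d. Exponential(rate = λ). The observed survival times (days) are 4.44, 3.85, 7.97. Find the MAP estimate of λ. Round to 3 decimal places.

λ̂_MAP = 0.376

The Exponential(rate=λ) likelihood is ∝ λ^n e^(−λΣtᵢ). Here n = 3 and Σtᵢ = 4.44 + 3.85 + 7.97 = 16.26.
Posterior ∝ λ^5e^(−5λ) · λ^3e^(−16.26λ) = λ^8e^(−21.26λ), i.e. Gamma(9, 21.26).
Mode = (a−1)/b = 8/21.26 ≈ 0.376.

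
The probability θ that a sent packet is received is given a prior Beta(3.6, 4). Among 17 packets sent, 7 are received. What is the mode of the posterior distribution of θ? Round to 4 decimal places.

θ̂_MAP = 0.4248

Prior: Beta(3.6, 4).
Data: 7 successes in 17 trials. The binomial likelihood contributes θ^7(1−θ)^10, so the posterior is Beta(3.6+7, 4+10) = Beta(10.6, 14).
For Beta(a, b) with a, b > 1 the mode is (a−1)/(a+b−2) = 9.6/22.6 ≈ 0.4248.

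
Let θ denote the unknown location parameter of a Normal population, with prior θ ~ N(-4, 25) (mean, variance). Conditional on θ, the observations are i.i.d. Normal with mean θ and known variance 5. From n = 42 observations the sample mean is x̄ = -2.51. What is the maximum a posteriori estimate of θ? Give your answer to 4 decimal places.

θ̂_MAP = -2.5171

n = 42, x̄ = -2.51.
For a Normal prior and Normal likelihood with known variance, the posterior is Normal; its mode equals its mean, the precision-weighted average.
Prior precision 1/σ₀² = 1/25 = 0.04; data precision n/σ² = 42/5 = 8.4.
θ̂ = (0.04·(-4) + 8.4·(-2.51)) / (0.04 + 8.4) = (-21.244)/8.44 = -5311/2110 ≈ -2.5171.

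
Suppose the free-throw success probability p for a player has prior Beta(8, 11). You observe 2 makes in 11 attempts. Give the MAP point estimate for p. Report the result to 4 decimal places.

Prior: Beta(8, 11).
Data: 2 successes in 11 trials. The binomial likelihood contributes p^2(1−p)^9, so the posterior is Beta(8+2, 11+9) = Beta(10, 20).
For Beta(a, b) with a, b > 1 the mode is (a−1)/(a+b−2) = 9/28 ≈ 0.3214.

p̂_MAP = 0.3214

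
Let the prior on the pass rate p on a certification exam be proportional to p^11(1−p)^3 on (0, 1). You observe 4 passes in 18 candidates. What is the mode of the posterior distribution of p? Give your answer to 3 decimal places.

The prior density ∝ p^11(1−p)^3 is the kernel of Beta(12, 4).
Data: 4 successes in 18 trials. The binomial likelihood contributes p^4(1−p)^14, so the posterior is Beta(12+4, 4+14) = Beta(16, 18).
For Beta(a, b) with a, b > 1 the mode is (a−1)/(a+b−2) = 15/32 ≈ 0.469.

p̂_MAP = 0.469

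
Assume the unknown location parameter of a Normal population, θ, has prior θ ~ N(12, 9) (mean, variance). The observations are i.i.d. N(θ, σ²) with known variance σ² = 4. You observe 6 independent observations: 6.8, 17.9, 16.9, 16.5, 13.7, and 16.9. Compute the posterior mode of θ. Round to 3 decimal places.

θ̂_MAP = 14.591

n = 6; x̄ = (6.8 + 17.9 + 16.9 + 16.5 + 13.7 + 16.9)/6 = 88.7/6 = 887/60 ≈ 14.7833.
For a Normal prior and Normal likelihood with known variance, the posterior is Normal; its mode equals its mean, the precision-weighted average.
Prior precision 1/σ₀² = 1/9; data precision n/σ² = 6/4 = 1.5.
θ̂ = ((1/9)·12 + 1.5·(887/60)) / (1/9 + 1.5) = (2821/120)/(29/18) = 8463/580 ≈ 14.591.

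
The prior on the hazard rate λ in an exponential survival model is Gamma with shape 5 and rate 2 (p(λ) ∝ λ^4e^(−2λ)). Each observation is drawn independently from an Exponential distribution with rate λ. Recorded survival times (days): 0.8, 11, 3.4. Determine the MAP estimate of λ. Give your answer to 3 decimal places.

The Exponential(rate=λ) likelihood is ∝ λ^n e^(−λΣtᵢ). Here n = 3 and Σtᵢ = 0.8 + 11 + 3.4 = 15.2.
Posterior ∝ λ^4e^(−2λ) · λ^3e^(−15.2λ) = λ^7e^(−17.2λ), i.e. Gamma(8, 17.2).
Mode = (a−1)/b = 7/17.2 ≈ 0.407.

λ̂_MAP = 0.407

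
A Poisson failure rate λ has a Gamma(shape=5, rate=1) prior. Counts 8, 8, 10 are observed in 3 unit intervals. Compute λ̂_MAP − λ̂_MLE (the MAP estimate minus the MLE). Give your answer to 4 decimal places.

MAP − MLE = -1.1667

Σxᵢ = 26. Posterior is Gamma(31, 4); MAP = (31−1)/4 = 30/4 ≈ 7.50000.
MLE = x̄ = 26/3 ≈ 8.66667.
Difference = 30/4 − 26/3 = -7/6 ≈ -1.1667.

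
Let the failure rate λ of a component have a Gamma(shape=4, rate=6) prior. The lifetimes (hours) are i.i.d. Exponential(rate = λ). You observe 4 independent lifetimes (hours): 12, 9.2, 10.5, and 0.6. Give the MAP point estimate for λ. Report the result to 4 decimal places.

The Exponential(rate=λ) likelihood is ∝ λ^n e^(−λΣtᵢ). Here n = 4 and Σtᵢ = 12 + 9.2 + 10.5 + 0.6 = 32.3.
Posterior ∝ λ^3e^(−6λ) · λ^4e^(−32.3λ) = λ^7e^(−38.3λ), i.e. Gamma(8, 38.3).
Mode = (a−1)/b = 7/38.3 ≈ 0.1828.

λ̂_MAP = 0.1828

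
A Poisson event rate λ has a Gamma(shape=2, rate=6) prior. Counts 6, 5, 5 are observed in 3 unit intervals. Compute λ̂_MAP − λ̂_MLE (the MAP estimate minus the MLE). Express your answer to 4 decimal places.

Σxᵢ = 16. Posterior is Gamma(18, 9); MAP = (18−1)/9 = 17/9 ≈ 1.88889.
MLE = x̄ = 16/3 ≈ 5.33333.
Difference = 17/9 − 16/3 = -31/9 ≈ -3.4444.

MAP − MLE = -3.4444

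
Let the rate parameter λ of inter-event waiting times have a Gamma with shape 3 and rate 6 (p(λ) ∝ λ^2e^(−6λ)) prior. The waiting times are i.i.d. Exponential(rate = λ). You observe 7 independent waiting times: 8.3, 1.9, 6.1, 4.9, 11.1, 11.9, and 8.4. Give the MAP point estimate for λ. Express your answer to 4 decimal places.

The Exponential(rate=λ) likelihood is ∝ λ^n e^(−λΣtᵢ). Here n = 7 and Σtᵢ = 8.3 + 1.9 + 6.1 + 4.9 + 11.1 + 11.9 + 8.4 = 52.6.
Posterior ∝ λ^2e^(−6λ) · λ^7e^(−52.6λ) = λ^9e^(−58.6λ), i.e. Gamma(10, 58.6).
Mode = (a−1)/b = 9/58.6 ≈ 0.1536.

λ̂_MAP = 0.1536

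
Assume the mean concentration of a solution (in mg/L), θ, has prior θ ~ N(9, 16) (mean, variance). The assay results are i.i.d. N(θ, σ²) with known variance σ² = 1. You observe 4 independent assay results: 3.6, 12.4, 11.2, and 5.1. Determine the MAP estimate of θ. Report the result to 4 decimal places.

θ̂_MAP = 8.0892

n = 4; x̄ = (3.6 + 12.4 + 11.2 + 5.1)/4 = 32.3/4 = 8.075.
For a Normal prior and Normal likelihood with known variance, the posterior is Normal; its mode equals its mean, the precision-weighted average.
Prior precision 1/σ₀² = 1/16 = 0.0625; data precision n/σ² = 4/1 = 4.
θ̂ = (0.0625·9 + 4·8.075) / (0.0625 + 4) = 32.8625/4.0625 = 2629/325 ≈ 8.0892.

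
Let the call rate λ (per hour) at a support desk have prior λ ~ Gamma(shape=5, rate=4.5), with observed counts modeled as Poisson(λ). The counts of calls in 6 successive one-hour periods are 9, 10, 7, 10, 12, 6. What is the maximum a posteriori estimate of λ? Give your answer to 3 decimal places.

λ̂_MAP = 5.524

Σxᵢ = 9+10+7+10+12+6 = 54, with n = 6.
Posterior ∝ λ^4e^(−4.5λ) · λ^54e^(−6λ) = λ^58e^(−10.5λ), i.e. Gamma(shape=59, rate=10.5).
The mode of a Gamma(a, b) with a ≥ 1 (shape–rate) is (a−1)/b = 58/10.5 ≈ 5.524.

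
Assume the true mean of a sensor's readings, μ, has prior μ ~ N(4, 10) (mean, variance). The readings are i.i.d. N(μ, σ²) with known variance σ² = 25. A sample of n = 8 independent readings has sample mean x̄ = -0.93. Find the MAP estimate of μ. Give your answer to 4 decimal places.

μ̂_MAP = 0.2438

n = 8, x̄ = -0.93.
For a Normal prior and Normal likelihood with known variance, the posterior is Normal; its mode equals its mean, the precision-weighted average.
Prior precision 1/σ₀² = 1/10 = 0.1; data precision n/σ² = 8/25 = 0.32.
μ̂ = (0.1·4 + 0.32·(-0.93)) / (0.1 + 0.32) = 0.1024/0.42 = 128/525 ≈ 0.2438.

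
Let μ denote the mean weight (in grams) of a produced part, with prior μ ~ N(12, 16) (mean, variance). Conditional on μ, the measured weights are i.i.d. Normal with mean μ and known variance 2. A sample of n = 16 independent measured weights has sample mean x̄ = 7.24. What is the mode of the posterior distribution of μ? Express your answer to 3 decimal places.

n = 16, x̄ = 7.24.
For a Normal prior and Normal likelihood with known variance, the posterior is Normal; its mode equals its mean, the precision-weighted average.
Prior precision 1/σ₀² = 1/16 = 0.0625; data precision n/σ² = 16/2 = 8.
μ̂ = (0.0625·12 + 8·7.24) / (0.0625 + 8) = 58.67/8.0625 = 23468/3225 ≈ 7.277.

μ̂_MAP = 7.277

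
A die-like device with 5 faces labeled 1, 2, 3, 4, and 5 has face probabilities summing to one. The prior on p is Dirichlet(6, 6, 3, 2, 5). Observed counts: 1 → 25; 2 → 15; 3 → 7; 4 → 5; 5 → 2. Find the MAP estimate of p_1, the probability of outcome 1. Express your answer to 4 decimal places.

MAP estimate: 0.4225

The posterior is Dirichlet(αᵢ + nᵢ) = Dirichlet(31, 21, 10, 7, 7).
For a Dirichlet(a₁,…,a_K) with all aᵢ > 1, the mode has j-th component (aⱼ − 1)/(Σaᵢ − K).
Here Σaᵢ = 76 and K = 5, so p_1 = (31 − 1)/(76 − 5) = 30/71 ≈ 0.4225.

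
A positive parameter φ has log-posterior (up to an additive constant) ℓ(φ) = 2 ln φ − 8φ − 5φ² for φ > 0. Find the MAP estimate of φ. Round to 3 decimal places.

ℓ'(φ) = 2/φ − 8 − 10φ. Setting this to zero and multiplying by φ: 10φ² + 8φ − 2 = 0.
φ = (−8 + √(8² + 4·10·2)) / (2·10) = (−8 + √144) / 20 = (−8 + 12)/20 = 1/5.
ℓ''(φ) = −2/φ² − 10 < 0, confirming a maximum.

φ̂_MAP = 0.200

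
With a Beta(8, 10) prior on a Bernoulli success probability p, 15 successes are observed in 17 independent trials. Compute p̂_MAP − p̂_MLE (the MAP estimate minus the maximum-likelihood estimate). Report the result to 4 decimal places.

Posterior is Beta(23, 12); MAP = (23−1)/(35−2) = 22/33 ≈ 0.66667.
MLE ignores the prior: p̂_MLE = k/n = 15/17 ≈ 0.88235.
Difference = 22/33 − 15/17 = -11/51 ≈ -0.2157.

MAP − MLE = -0.2157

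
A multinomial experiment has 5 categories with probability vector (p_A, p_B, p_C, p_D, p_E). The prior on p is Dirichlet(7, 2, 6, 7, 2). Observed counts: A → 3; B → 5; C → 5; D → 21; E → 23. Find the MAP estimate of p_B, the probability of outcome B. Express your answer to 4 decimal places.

The posterior is Dirichlet(αᵢ + nᵢ) = Dirichlet(10, 7, 11, 28, 25).
For a Dirichlet(a₁,…,a_K) with all aᵢ > 1, the mode has j-th component (aⱼ − 1)/(Σaᵢ − K).
Here Σaᵢ = 81 and K = 5, so p_B = (7 − 1)/(81 − 5) = 6/76 ≈ 0.0789.

MAP estimate of p_B = 0.0789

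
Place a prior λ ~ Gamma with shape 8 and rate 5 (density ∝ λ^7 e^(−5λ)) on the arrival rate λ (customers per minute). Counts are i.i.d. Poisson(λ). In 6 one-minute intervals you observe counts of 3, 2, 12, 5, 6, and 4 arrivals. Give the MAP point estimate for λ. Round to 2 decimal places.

λ̂_MAP = 3.55

Σxᵢ = 3+2+12+5+6+4 = 32, with n = 6.
Posterior ∝ λ^7e^(−5λ) · λ^32e^(−6λ) = λ^39e^(−11λ), i.e. Gamma(shape=40, rate=11).
The mode of a Gamma(a, b) with a ≥ 1 (shape–rate) is (a−1)/b = 39/11 ≈ 3.55.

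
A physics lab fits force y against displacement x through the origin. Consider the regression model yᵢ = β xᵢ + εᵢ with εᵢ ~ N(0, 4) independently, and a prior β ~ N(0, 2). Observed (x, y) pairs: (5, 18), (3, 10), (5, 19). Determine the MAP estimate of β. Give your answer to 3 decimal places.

β̂_MAP = 3.525

log p(β | y) = −Σ(yᵢ − βxᵢ)²/(2·4) − β²/(2·2) + const.
Setting the derivative to zero: Σxᵢ(yᵢ − βxᵢ)/4 − β/2 = 0, so β = Σxᵢyᵢ / (Σxᵢ² + σ²/τ²).
Σxᵢyᵢ = 5·18 + 3·10 + 5·19 = 215; Σxᵢ² = 59; σ²/τ² = 2.
β̂_MAP = 215 / (59 + 2) = 215/61 ≈ 3.525.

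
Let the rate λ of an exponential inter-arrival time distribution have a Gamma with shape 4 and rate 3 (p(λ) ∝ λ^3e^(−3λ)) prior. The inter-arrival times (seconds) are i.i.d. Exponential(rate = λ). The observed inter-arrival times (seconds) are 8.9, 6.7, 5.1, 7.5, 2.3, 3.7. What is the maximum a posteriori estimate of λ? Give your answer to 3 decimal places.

The Exponential(rate=λ) likelihood is ∝ λ^n e^(−λΣtᵢ). Here n = 6 and Σtᵢ = 8.9 + 6.7 + 5.1 + 7.5 + 2.3 + 3.7 = 34.2.
Posterior ∝ λ^3e^(−3λ) · λ^6e^(−34.2λ) = λ^9e^(−37.2λ), i.e. Gamma(10, 37.2).
Mode = (a−1)/b = 9/37.2 ≈ 0.242.

λ̂_MAP = 0.242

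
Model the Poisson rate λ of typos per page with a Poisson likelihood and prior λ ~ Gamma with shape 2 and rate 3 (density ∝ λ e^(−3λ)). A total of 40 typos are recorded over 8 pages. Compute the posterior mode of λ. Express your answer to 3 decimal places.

Σxᵢ = 40, n = 8.
Posterior ∝ λe^(−3λ) · λ^40e^(−8λ) = λ^41e^(−11λ), i.e. Gamma(shape=42, rate=11).
The mode of a Gamma(a, b) with a ≥ 1 (shape–rate) is (a−1)/b = 41/11 ≈ 3.727.

λ̂_MAP = 3.727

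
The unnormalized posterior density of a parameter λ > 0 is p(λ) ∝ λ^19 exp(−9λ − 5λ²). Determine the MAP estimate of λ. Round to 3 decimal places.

λ̂_MAP = 1.000

ℓ'(λ) = 19/λ − 9 − 10λ. Setting this to zero and multiplying by λ: 10λ² + 9λ − 19 = 0.
λ = (−9 + √(9² + 4·10·19)) / (2·10) = (−9 + √841) / 20 = (−9 + 29)/20 = 1.
ℓ''(λ) = −19/λ² − 10 < 0, confirming a maximum.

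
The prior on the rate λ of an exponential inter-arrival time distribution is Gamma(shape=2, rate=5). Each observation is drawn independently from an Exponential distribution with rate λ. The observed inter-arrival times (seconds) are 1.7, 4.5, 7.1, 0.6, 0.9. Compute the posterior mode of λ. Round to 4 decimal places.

The Exponential(rate=λ) likelihood is ∝ λ^n e^(−λΣtᵢ). Here n = 5 and Σtᵢ = 1.7 + 4.5 + 7.1 + 0.6 + 0.9 = 14.8.
Posterior ∝ λe^(−5λ) · λ^5e^(−14.8λ) = λ^6e^(−19.8λ), i.e. Gamma(7, 19.8).
Mode = (a−1)/b = 6/19.8 ≈ 0.3030.

λ̂_MAP = 0.3030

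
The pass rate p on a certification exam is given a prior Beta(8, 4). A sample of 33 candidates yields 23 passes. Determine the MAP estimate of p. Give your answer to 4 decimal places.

p̂_MAP = 0.6977

Prior: Beta(8, 4).
Data: 23 successes in 33 trials. The binomial likelihood contributes p^23(1−p)^10, so the posterior is Beta(8+23, 4+10) = Beta(31, 14).
For Beta(a, b) with a, b > 1 the mode is (a−1)/(a+b−2) = 30/43 ≈ 0.6977.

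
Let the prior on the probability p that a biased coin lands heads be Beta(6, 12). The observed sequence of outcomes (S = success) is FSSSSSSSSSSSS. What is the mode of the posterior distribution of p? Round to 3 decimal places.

Prior: Beta(6, 12).
Data: 12 successes in 13 trials (from the sequence). The binomial likelihood contributes p^12(1−p)^1, so the posterior is Beta(6+12, 12+1) = Beta(18, 13).
For Beta(a, b) with a, b > 1 the mode is (a−1)/(a+b−2) = 17/29 ≈ 0.586.

p̂_MAP = 0.586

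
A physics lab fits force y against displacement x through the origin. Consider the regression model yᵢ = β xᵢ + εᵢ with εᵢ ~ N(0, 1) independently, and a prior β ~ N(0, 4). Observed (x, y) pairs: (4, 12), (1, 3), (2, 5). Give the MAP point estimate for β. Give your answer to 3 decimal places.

β̂_MAP = 2.871

log p(β | y) = −Σ(yᵢ − βxᵢ)²/(2·1) − β²/(2·4) + const.
Setting the derivative to zero: Σxᵢ(yᵢ − βxᵢ)/1 − β/4 = 0, so β = Σxᵢyᵢ / (Σxᵢ² + σ²/τ²).
Σxᵢyᵢ = 4·12 + 1·3 + 2·5 = 61; Σxᵢ² = 21; σ²/τ² = 0.25.
β̂_MAP = 61 / (21 + 0.25) = 61/21.25 ≈ 2.871.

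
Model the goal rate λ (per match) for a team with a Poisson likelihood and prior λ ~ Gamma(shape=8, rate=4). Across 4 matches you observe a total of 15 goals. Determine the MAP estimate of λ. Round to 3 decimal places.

λ̂_MAP = 2.750

Σxᵢ = 15, n = 4.
Posterior ∝ λ^7e^(−4λ) · λ^15e^(−4λ) = λ^22e^(−8λ), i.e. Gamma(shape=23, rate=8).
The mode of a Gamma(a, b) with a ≥ 1 (shape–rate) is (a−1)/b = 22/8 ≈ 2.750.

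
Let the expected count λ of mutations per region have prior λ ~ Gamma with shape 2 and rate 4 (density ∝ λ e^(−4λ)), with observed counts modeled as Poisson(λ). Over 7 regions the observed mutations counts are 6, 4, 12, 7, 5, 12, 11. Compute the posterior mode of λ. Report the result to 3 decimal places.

Σxᵢ = 6+4+12+7+5+12+11 = 57, with n = 7.
Posterior ∝ λe^(−4λ) · λ^57e^(−7λ) = λ^58e^(−11λ), i.e. Gamma(shape=59, rate=11).
The mode of a Gamma(a, b) with a ≥ 1 (shape–rate) is (a−1)/b = 58/11 ≈ 5.273.

λ̂_MAP = 5.273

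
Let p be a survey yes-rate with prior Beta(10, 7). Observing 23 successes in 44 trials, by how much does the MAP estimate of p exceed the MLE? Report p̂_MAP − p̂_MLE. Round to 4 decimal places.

Posterior is Beta(33, 28); MAP = (33−1)/(61−2) = 32/59 ≈ 0.54237.
MLE ignores the prior: p̂_MLE = k/n = 23/44 ≈ 0.52273.
Difference = 32/59 − 23/44 = 51/2596 ≈ 0.0196.

MAP − MLE = 0.0196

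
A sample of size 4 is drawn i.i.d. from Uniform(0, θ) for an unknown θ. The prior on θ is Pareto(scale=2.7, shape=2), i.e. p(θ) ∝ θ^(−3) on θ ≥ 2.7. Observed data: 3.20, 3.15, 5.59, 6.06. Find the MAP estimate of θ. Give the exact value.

θ̂_MAP = 6.06

The Uniform(0, θ) likelihood is θ^(−n) for θ ≥ max(xᵢ), zero otherwise. Here max(xᵢ) = 6.06.
Posterior ∝ θ^(−3) · θ^(−4) = θ^(−7) on θ ≥ max(2.7, 6.06) = 6.06.
This density is strictly decreasing in θ, so the posterior mode lies at the lower boundary of the support.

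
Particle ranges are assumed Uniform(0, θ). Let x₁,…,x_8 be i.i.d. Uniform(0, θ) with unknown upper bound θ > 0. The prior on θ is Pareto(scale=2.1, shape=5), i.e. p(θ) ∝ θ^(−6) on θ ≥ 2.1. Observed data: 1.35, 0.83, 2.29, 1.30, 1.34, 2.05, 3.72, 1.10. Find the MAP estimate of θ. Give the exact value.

The Uniform(0, θ) likelihood is θ^(−n) for θ ≥ max(xᵢ), zero otherwise. Here max(xᵢ) = 3.72.
Posterior ∝ θ^(−6) · θ^(−8) = θ^(−14) on θ ≥ max(2.1, 3.72) = 3.72.
This density is strictly decreasing in θ, so the posterior mode lies at the lower boundary of the support.

θ̂_MAP = 3.72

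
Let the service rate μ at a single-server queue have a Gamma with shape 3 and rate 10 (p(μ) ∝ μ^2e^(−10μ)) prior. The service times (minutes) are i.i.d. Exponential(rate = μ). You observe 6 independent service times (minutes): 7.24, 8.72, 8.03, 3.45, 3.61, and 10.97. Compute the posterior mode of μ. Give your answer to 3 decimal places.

μ̂_MAP = 0.154

The Exponential(rate=μ) likelihood is ∝ μ^n e^(−μΣtᵢ). Here n = 6 and Σtᵢ = 7.24 + 8.72 + 8.03 + 3.45 + 3.61 + 10.97 = 42.02.
Posterior ∝ μ^2e^(−10μ) · μ^6e^(−42.02μ) = μ^8e^(−52.02μ), i.e. Gamma(9, 52.02).
Mode = (a−1)/b = 8/52.02 ≈ 0.154.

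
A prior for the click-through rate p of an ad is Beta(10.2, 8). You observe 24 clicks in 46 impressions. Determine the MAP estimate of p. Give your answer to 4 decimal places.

Prior: Beta(10.2, 8).
Data: 24 successes in 46 trials. The binomial likelihood contributes p^24(1−p)^22, so the posterior is Beta(10.2+24, 8+22) = Beta(34.2, 30).
For Beta(a, b) with a, b > 1 the mode is (a−1)/(a+b−2) = 33.2/62.2 ≈ 0.5338.

p̂_MAP = 0.5338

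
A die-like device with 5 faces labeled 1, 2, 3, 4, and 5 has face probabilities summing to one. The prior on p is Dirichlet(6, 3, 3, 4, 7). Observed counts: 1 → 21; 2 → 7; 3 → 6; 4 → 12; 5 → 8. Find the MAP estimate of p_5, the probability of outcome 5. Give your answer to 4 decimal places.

The posterior is Dirichlet(αᵢ + nᵢ) = Dirichlet(27, 10, 9, 16, 15).
For a Dirichlet(a₁,…,a_K) with all aᵢ > 1, the mode has j-th component (aⱼ − 1)/(Σaᵢ − K).
Here Σaᵢ = 77 and K = 5, so p_5 = (15 − 1)/(77 − 5) = 14/72 ≈ 0.1944.

MAP estimate: 0.1944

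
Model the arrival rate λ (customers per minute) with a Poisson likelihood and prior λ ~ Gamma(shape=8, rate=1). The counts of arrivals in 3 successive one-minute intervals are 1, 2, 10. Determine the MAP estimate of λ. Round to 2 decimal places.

Σxᵢ = 1+2+10 = 13, with n = 3.
Posterior ∝ λ^7e^(−1λ) · λ^13e^(−3λ) = λ^20e^(−4λ), i.e. Gamma(shape=21, rate=4).
The mode of a Gamma(a, b) with a ≥ 1 (shape–rate) is (a−1)/b = 20/4 ≈ 5.00.

λ̂_MAP = 5.00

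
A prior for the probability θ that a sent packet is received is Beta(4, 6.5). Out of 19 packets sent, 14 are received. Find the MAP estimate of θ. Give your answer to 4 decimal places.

θ̂_MAP = 0.6182

Prior: Beta(4, 6.5).
Data: 14 successes in 19 trials. The binomial likelihood contributes θ^14(1−θ)^5, so the posterior is Beta(4+14, 6.5+5) = Beta(18, 11.5).
For Beta(a, b) with a, b > 1 the mode is (a−1)/(a+b−2) = 17/27.5 ≈ 0.6182.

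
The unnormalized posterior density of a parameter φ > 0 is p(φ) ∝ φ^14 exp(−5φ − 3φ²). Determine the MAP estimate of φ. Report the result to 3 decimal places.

φ̂_MAP = 1.167

ℓ'(φ) = 14/φ − 5 − 6φ. Setting this to zero and multiplying by φ: 6φ² + 5φ − 14 = 0.
φ = (−5 + √(5² + 4·6·14)) / (2·6) = (−5 + √361) / 12 = (−5 + 19)/12 = 7/6.
ℓ''(φ) = −14/φ² − 6 < 0, confirming a maximum.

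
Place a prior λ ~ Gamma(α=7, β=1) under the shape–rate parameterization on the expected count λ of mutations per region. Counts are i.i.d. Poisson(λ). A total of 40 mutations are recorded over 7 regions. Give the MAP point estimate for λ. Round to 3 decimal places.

Σxᵢ = 40, n = 7.
Posterior ∝ λ^6e^(−1λ) · λ^40e^(−7λ) = λ^46e^(−8λ), i.e. Gamma(shape=47, rate=8).
The mode of a Gamma(a, b) with a ≥ 1 (shape–rate) is (a−1)/b = 46/8 ≈ 5.750.

λ̂_MAP = 5.750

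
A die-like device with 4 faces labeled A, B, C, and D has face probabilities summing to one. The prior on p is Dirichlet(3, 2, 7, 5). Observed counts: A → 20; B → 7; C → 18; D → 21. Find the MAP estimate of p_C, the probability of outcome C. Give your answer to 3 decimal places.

The posterior is Dirichlet(αᵢ + nᵢ) = Dirichlet(23, 9, 25, 26).
For a Dirichlet(a₁,…,a_K) with all aᵢ > 1, the mode has j-th component (aⱼ − 1)/(Σaᵢ − K).
Here Σaᵢ = 83 and K = 4, so p_C = (25 − 1)/(83 − 4) = 24/79 ≈ 0.304.

MAP estimate of p_C = 0.304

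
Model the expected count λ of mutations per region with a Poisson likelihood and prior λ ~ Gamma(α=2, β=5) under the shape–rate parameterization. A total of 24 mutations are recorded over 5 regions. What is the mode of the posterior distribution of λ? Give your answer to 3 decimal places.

Σxᵢ = 24, n = 5.
Posterior ∝ λe^(−5λ) · λ^24e^(−5λ) = λ^25e^(−10λ), i.e. Gamma(shape=26, rate=10).
The mode of a Gamma(a, b) with a ≥ 1 (shape–rate) is (a−1)/b = 25/10 ≈ 2.500.

λ̂_MAP = 2.500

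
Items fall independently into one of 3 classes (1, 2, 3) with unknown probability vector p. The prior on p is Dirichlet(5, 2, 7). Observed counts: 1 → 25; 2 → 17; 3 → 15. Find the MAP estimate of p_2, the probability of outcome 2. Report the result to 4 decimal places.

MAP estimate: 0.2647

The posterior is Dirichlet(αᵢ + nᵢ) = Dirichlet(30, 19, 22).
For a Dirichlet(a₁,…,a_K) with all aᵢ > 1, the mode has j-th component (aⱼ − 1)/(Σaᵢ − K).
Here Σaᵢ = 71 and K = 3, so p_2 = (19 − 1)/(71 − 3) = 18/68 ≈ 0.2647.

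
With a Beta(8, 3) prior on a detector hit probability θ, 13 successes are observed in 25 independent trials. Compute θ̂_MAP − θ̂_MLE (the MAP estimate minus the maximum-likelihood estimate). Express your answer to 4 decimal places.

Posterior is Beta(21, 15); MAP = (21−1)/(36−2) = 20/34 ≈ 0.58824.
MLE ignores the prior: θ̂_MLE = k/n = 13/25 ≈ 0.52000.
Difference = 20/34 − 13/25 = 29/425 ≈ 0.0682.

MAP − MLE = 0.0682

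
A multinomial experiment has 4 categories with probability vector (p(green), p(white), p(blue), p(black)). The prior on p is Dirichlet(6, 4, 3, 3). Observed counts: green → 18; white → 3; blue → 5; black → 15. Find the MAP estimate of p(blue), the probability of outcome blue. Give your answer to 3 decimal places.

The posterior is Dirichlet(αᵢ + nᵢ) = Dirichlet(24, 7, 8, 18).
For a Dirichlet(a₁,…,a_K) with all aᵢ > 1, the mode has j-th component (aⱼ − 1)/(Σaᵢ − K).
Here Σaᵢ = 57 and K = 4, so p(blue) = (8 − 1)/(57 − 4) = 7/53 ≈ 0.132.

MAP estimate of p(blue) = 0.132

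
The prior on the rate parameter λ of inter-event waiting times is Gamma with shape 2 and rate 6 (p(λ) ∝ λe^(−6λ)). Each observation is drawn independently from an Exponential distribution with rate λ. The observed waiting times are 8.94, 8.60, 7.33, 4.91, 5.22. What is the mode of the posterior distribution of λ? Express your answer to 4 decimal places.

The Exponential(rate=λ) likelihood is ∝ λ^n e^(−λΣtᵢ). Here n = 5 and Σtᵢ = 8.94 + 8.60 + 7.33 + 4.91 + 5.22 = 35.
Posterior ∝ λe^(−6λ) · λ^5e^(−35λ) = λ^6e^(−41λ), i.e. Gamma(7, 41).
Mode = (a−1)/b = 6/41 ≈ 0.1463.

λ̂_MAP = 0.1463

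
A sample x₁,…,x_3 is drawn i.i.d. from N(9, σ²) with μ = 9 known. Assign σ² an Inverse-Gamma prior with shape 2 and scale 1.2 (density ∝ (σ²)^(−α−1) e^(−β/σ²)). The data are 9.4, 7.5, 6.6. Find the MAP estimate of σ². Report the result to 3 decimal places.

Sum of squared deviations about the known mean: SS = (9.4−9)² + (7.5−9)² + (6.6−9)² = 8.17.
The Normal likelihood contributes (σ²)^(−n/2) exp(−SS/(2σ²)), so the posterior is Inverse-Gamma(α + n/2, β + SS/2) = Inverse-Gamma(3.5, 5.285).
The mode of Inverse-Gamma(a, b) is b/(a+1) = 5.285/4.5 ≈ 1.174.

σ̂²_MAP = 1.174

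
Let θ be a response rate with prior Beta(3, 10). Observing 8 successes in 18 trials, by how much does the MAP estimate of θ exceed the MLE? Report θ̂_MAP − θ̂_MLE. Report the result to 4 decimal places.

Posterior is Beta(11, 20); MAP = (11−1)/(31−2) = 10/29 ≈ 0.34483.
MLE ignores the prior: θ̂_MLE = k/n = 8/18 ≈ 0.44444.
Difference = 10/29 − 8/18 = -26/261 ≈ -0.0996.

MAP − MLE = -0.0996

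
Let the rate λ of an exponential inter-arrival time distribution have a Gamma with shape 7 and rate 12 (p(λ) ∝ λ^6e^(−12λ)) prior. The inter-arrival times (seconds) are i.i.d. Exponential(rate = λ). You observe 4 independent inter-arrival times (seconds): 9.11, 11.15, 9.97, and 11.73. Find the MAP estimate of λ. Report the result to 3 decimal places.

The Exponential(rate=λ) likelihood is ∝ λ^n e^(−λΣtᵢ). Here n = 4 and Σtᵢ = 9.11 + 11.15 + 9.97 + 11.73 = 41.96.
Posterior ∝ λ^6e^(−12λ) · λ^4e^(−41.96λ) = λ^10e^(−53.96λ), i.e. Gamma(11, 53.96).
Mode = (a−1)/b = 10/53.96 ≈ 0.185.

λ̂_MAP = 0.185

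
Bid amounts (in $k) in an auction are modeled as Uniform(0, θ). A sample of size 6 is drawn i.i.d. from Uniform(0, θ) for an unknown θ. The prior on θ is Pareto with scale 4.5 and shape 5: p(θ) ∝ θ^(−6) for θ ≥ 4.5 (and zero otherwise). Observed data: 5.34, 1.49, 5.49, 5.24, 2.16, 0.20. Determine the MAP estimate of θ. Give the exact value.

θ̂_MAP = 5.49

The Uniform(0, θ) likelihood is θ^(−n) for θ ≥ max(xᵢ), zero otherwise. Here max(xᵢ) = 5.49.
Posterior ∝ θ^(−6) · θ^(−6) = θ^(−12) on θ ≥ max(4.5, 5.49) = 5.49.
This density is strictly decreasing in θ, so the posterior mode lies at the lower boundary of the support.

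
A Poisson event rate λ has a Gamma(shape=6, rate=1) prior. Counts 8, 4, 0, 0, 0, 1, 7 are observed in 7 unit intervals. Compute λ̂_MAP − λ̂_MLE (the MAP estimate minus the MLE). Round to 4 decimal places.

MAP − MLE = 0.2679

Σxᵢ = 20. Posterior is Gamma(26, 8); MAP = (26−1)/8 = 25/8 ≈ 3.12500.
MLE = x̄ = 20/7 ≈ 2.85714.
Difference = 25/8 − 20/7 = 15/56 ≈ 0.2679.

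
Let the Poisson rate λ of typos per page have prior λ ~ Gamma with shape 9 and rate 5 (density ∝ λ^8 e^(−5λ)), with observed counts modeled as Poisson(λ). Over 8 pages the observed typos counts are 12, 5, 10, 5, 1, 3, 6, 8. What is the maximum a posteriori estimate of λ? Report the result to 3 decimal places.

λ̂_MAP = 4.462

Σxᵢ = 12+5+10+5+1+3+6+8 = 50, with n = 8.
Posterior ∝ λ^8e^(−5λ) · λ^50e^(−8λ) = λ^58e^(−13λ), i.e. Gamma(shape=59, rate=13).
The mode of a Gamma(a, b) with a ≥ 1 (shape–rate) is (a−1)/b = 58/13 ≈ 4.462.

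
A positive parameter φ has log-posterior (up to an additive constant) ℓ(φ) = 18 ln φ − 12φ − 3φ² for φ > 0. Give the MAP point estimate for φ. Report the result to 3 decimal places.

φ̂_MAP = 1.000

ℓ'(φ) = 18/φ − 12 − 6φ. Setting this to zero and multiplying by φ: 6φ² + 12φ − 18 = 0.
φ = (−12 + √(12² + 4·6·18)) / (2·6) = (−12 + √576) / 12 = (−12 + 24)/12 = 1.
ℓ''(φ) = −18/φ² − 6 < 0, confirming a maximum.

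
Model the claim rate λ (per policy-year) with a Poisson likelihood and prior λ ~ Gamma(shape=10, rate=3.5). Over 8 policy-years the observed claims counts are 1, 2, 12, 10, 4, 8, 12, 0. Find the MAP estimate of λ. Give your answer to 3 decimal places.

Σxᵢ = 1+2+12+10+4+8+12+0 = 49, with n = 8.
Posterior ∝ λ^9e^(−3.5λ) · λ^49e^(−8λ) = λ^58e^(−11.5λ), i.e. Gamma(shape=59, rate=11.5).
The mode of a Gamma(a, b) with a ≥ 1 (shape–rate) is (a−1)/b = 58/11.5 ≈ 5.043.

λ̂_MAP = 5.043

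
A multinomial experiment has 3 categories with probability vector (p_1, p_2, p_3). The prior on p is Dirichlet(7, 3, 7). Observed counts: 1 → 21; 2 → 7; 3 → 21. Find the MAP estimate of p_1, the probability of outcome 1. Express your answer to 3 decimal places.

The posterior is Dirichlet(αᵢ + nᵢ) = Dirichlet(28, 10, 28).
For a Dirichlet(a₁,…,a_K) with all aᵢ > 1, the mode has j-th component (aⱼ − 1)/(Σaᵢ − K).
Here Σaᵢ = 66 and K = 3, so p_1 = (28 − 1)/(66 − 3) = 27/63 ≈ 0.429.

MAP estimate: 0.429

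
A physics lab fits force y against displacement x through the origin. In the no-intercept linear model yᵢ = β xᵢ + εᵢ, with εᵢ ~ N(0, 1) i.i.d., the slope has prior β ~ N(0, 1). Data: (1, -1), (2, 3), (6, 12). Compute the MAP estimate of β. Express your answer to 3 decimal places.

log p(β | y) = −Σ(yᵢ − βxᵢ)²/(2·1) − β²/(2·1) + const.
Setting the derivative to zero: Σxᵢ(yᵢ − βxᵢ)/1 − β/1 = 0, so β = Σxᵢyᵢ / (Σxᵢ² + σ²/τ²).
Σxᵢyᵢ = 1·(-1) + 2·3 + 6·12 = 77; Σxᵢ² = 41; σ²/τ² = 1.
β̂_MAP = 77 / (41 + 1) = 77/42 ≈ 1.833.

β̂_MAP = 1.833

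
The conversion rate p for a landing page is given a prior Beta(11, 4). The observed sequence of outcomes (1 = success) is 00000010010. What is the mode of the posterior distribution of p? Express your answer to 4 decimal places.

p̂_MAP = 0.5000

Prior: Beta(11, 4).
Data: 2 successes in 11 trials (from the sequence). The binomial likelihood contributes p^2(1−p)^9, so the posterior is Beta(11+2, 4+9) = Beta(13, 13).
For Beta(a, b) with a, b > 1 the mode is (a−1)/(a+b−2) = 12/24 ≈ 0.5000.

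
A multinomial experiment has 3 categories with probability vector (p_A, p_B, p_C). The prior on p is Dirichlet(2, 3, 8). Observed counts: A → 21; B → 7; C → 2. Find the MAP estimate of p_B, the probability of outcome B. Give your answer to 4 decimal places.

The posterior is Dirichlet(αᵢ + nᵢ) = Dirichlet(23, 10, 10).
For a Dirichlet(a₁,…,a_K) with all aᵢ > 1, the mode has j-th component (aⱼ − 1)/(Σaᵢ − K).
Here Σaᵢ = 43 and K = 3, so p_B = (10 − 1)/(43 − 3) = 9/40 ≈ 0.2250.

MAP estimate of p_B = 0.2250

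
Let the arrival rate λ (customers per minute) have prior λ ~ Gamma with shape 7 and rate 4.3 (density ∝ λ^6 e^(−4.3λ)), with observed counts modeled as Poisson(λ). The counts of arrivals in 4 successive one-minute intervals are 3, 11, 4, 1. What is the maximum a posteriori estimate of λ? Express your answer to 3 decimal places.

λ̂_MAP = 3.012

Σxᵢ = 3+11+4+1 = 19, with n = 4.
Posterior ∝ λ^6e^(−4.3λ) · λ^19e^(−4λ) = λ^25e^(−8.3λ), i.e. Gamma(shape=26, rate=8.3).
The mode of a Gamma(a, b) with a ≥ 1 (shape–rate) is (a−1)/b = 25/8.3 ≈ 3.012.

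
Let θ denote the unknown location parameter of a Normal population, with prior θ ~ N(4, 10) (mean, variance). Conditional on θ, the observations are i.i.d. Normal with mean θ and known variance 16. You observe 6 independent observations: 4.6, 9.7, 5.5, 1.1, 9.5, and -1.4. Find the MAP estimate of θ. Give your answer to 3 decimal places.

θ̂_MAP = 4.658

n = 6; x̄ = (4.6 + 9.7 + 5.5 + 1.1 + 9.5 + (-1.4))/6 = 29/6 = 29/6 ≈ 4.8333.
For a Normal prior and Normal likelihood with known variance, the posterior is Normal; its mode equals its mean, the precision-weighted average.
Prior precision 1/σ₀² = 1/10 = 0.1; data precision n/σ² = 6/16 = 0.375.
θ̂ = (0.1·4 + 0.375·(29/6)) / (0.1 + 0.375) = 2.2125/0.475 = 177/38 ≈ 4.658.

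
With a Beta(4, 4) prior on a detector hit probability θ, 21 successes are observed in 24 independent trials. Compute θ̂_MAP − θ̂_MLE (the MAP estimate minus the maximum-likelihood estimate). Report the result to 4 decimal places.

Posterior is Beta(25, 7); MAP = (25−1)/(32−2) = 24/30 ≈ 0.80000.
MLE ignores the prior: θ̂_MLE = k/n = 21/24 ≈ 0.87500.
Difference = 24/30 − 21/24 = -3/40 ≈ -0.0750.

MAP − MLE = -0.0750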